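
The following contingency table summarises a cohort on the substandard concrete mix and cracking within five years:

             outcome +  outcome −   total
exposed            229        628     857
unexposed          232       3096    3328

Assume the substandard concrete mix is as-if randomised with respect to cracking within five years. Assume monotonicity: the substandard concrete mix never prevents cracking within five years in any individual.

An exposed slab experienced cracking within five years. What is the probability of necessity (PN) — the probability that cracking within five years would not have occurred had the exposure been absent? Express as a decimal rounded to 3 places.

PN ≈ 0.739

p₁ = P(outcome | exposed) = 229/857 = 0.26721
p₀ = P(outcome | unexposed) = 232/3328 = 0.069712
Under exogeneity and monotonicity, PN = (p₁ − p₀) / p₁.
PN = (0.26721 − 0.069712) / 0.26721 = 0.1975 / 0.26721 ≈ 0.7391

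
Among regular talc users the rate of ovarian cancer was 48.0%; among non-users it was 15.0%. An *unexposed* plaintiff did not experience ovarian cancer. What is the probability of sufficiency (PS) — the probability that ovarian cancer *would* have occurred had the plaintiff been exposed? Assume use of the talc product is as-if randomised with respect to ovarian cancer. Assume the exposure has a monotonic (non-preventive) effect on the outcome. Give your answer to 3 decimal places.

PS ≈ 0.388

p₁ = 0.48, p₀ = 0.15.
Under exogeneity and monotonicity, PS = (p₁ − p₀) / (1 − p₀).
PS = (0.48 − 0.15) / (1 − 0.15) = 0.33 / 0.85 ≈ 0.3882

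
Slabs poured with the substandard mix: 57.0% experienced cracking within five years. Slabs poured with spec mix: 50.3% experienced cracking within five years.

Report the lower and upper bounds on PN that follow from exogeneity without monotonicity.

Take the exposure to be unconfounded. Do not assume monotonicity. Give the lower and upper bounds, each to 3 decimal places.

0.118 ≤ PN ≤ 0.872

p₁ = 0.57, p₀ = 0.503.
Under exogeneity alone the bounds on PN are max{0,(p₁−p₀)/p₁} ≤ PN ≤ min{1,(1−p₀)/p₁}.
  lower = (p₁ − p₀)/p₁ = 0.067 / 0.57 ≈ 0.1175
  upper = min{1, (1 − p₀)/p₁} = 0.497 / 0.57 ≈ 0.8719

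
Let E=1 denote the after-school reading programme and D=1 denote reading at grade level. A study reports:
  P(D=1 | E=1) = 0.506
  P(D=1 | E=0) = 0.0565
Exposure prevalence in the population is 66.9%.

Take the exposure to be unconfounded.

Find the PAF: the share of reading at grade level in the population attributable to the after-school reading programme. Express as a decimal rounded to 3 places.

PAF ≈ 0.842

Let p₁ = 0.506, p₀ = 0.0565.
Overall risk P(Y=1) = π·p₁ + (1−π)·p₀ = 0.669×0.506 + 0.331×0.0565 = 0.35722.
Under exogeneity, PAF = [P(Y=1) − p₀] / P(Y=1).
PAF = (0.35722 − 0.0565) / 0.35722 ≈ 0.8418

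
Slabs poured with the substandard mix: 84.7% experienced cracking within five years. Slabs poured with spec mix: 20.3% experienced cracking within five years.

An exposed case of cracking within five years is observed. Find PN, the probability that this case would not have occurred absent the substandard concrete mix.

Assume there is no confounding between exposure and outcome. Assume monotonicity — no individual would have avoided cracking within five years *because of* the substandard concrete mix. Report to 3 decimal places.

p₁ = 0.847, p₀ = 0.203.
Under exogeneity and monotonicity, PN = (p₁ − p₀) / p₁.
PN = (0.847 − 0.203) / 0.847 = 0.644 / 0.847 ≈ 0.7603

PN ≈ 0.760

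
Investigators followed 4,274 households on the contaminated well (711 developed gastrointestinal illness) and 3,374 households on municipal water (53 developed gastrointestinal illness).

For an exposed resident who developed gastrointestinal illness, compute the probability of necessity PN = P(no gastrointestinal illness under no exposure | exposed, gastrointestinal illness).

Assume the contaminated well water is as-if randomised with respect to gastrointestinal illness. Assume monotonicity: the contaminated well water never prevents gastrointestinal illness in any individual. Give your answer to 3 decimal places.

p₁ = P(outcome | exposed) = 711/4274 = 0.16635
p₀ = P(outcome | unexposed) = 53/3374 = 0.015708
Under exogeneity and monotonicity, PN = (p₁ − p₀) / p₁.
PN = (0.16635 − 0.015708) / 0.16635 = 0.15065 / 0.16635 ≈ 0.9056

PN ≈ 0.906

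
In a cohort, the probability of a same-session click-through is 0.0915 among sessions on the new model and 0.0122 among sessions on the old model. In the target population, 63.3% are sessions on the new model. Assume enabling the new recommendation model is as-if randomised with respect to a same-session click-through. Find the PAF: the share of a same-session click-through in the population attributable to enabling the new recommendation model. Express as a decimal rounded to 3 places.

Let p₁ = 0.0915, p₀ = 0.0122.
Overall risk P(Y=1) = π·p₁ + (1−π)·p₀ = 0.633×0.0915 + 0.367×0.0122 = 0.062397.
Under exogeneity, PAF = [P(Y=1) − p₀] / P(Y=1).
PAF = (0.062397 − 0.0122) / 0.062397 ≈ 0.8045

PAF ≈ 0.804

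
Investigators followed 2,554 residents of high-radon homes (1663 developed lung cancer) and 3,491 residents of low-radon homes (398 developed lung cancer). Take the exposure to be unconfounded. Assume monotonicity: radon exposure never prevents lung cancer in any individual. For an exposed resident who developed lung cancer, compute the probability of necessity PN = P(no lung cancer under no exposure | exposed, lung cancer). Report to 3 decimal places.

p₁ = P(outcome | exposed) = 1663/2554 = 0.65114
p₀ = P(outcome | unexposed) = 398/3491 = 0.11401
Under exogeneity and monotonicity, PN = (p₁ − p₀) / p₁.
PN = (0.65114 − 0.11401) / 0.65114 = 0.53713 / 0.65114 ≈ 0.8249

PN ≈ 0.825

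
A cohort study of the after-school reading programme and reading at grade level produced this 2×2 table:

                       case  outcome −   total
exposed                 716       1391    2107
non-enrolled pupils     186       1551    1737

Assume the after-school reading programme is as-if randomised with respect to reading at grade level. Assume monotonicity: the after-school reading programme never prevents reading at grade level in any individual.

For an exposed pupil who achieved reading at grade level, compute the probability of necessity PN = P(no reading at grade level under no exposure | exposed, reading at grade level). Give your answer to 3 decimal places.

PN ≈ 0.685

p₁ = P(outcome | exposed) = 716/2107 = 0.33982
p₀ = P(outcome | unexposed) = 186/1737 = 0.10708
Under exogeneity and monotonicity, PN = (p₁ − p₀)/p₁.
PN = (0.33982 − 0.10708) / 0.33982 ≈ 0.6849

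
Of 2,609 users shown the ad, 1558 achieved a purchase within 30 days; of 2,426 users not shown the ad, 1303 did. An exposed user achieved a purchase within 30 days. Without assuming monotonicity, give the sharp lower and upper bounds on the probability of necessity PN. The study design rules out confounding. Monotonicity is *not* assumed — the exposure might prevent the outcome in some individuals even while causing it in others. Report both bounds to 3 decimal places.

0.101 ≤ PN ≤ 0.775

p₁ = P(outcome | exposed) = 1558/2609 = 0.59716
p₀ = P(outcome | unexposed) = 1303/2426 = 0.5371
Under exogeneity alone the bounds on PN are max{0,(p₁−p₀)/p₁} ≤ PN ≤ min{1,(1−p₀)/p₁}.
  lower = (p₁ − p₀)/p₁ = 0.060066 / 0.59716 ≈ 0.1006
  upper = min{1, (1 − p₀)/p₁} = 0.4629 / 0.59716 ≈ 0.7752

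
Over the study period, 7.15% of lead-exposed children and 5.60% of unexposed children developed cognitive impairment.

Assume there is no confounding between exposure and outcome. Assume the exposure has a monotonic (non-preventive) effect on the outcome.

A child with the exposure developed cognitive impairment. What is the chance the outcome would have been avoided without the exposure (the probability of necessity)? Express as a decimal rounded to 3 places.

PN ≈ 0.217

p₁ = 0.0715, p₀ = 0.056.
Under exogeneity and monotonicity, PN = (p₁ − p₀) / p₁.
PN = (0.0715 − 0.056) / 0.0715 = 0.0155 / 0.0715 ≈ 0.2168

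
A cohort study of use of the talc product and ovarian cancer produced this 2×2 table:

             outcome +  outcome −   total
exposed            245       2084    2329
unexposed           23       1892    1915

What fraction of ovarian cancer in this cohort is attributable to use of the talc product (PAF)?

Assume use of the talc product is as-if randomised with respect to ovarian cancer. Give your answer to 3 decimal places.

PAF ≈ 0.810

p₁ = P(outcome | exposed) = 245/2329 = 0.1052
p₀ = P(outcome | unexposed) = 23/1915 = 0.01201
Exposure prevalence π = 2329/4244 = 0.54877; overall risk P(Y=1) = 0.063148.
Under exogeneity, PAF = [P(Y=1) − p₀]/P(Y=1).
PAF = (0.063148 − 0.01201) / 0.063148 ≈ 0.8098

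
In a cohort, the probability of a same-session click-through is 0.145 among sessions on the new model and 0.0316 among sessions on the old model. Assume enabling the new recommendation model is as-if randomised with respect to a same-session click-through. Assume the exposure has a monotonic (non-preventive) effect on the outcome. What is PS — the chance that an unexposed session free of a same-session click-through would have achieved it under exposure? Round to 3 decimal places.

PS ≈ 0.117

Let p₁ = 0.145, p₀ = 0.0316.
Under exogeneity and monotonicity, PS = (p₁ − p₀) / (1 − p₀).
PS = (0.145 − 0.0316) / (1 − 0.0316) = 0.1134 / 0.9684 ≈ 0.1171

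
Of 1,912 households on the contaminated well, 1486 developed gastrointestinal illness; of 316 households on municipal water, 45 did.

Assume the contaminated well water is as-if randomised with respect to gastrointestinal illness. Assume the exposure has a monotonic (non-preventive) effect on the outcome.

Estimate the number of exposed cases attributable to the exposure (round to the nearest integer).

p₁ = P(outcome | exposed) = 1486/1912 = 0.7772
p₀ = P(outcome | unexposed) = 45/316 = 0.14241
PN = (p₁ − p₀)/p₁ = (0.7772 − 0.14241) / 0.7772 ≈ 0.81677.
Attributable cases ≈ PN × (exposed cases) = 0.81677 × 1486 ≈ 1213.72.

about 1214 cases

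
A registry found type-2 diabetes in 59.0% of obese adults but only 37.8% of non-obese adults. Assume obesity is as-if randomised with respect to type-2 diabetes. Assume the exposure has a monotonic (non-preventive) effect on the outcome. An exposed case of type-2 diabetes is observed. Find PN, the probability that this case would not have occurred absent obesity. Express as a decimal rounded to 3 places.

p₁ = 0.59, p₀ = 0.378.
Under exogeneity and monotonicity, PN = (p₁ − p₀) / p₁.
PN = (0.59 − 0.378) / 0.59 = 0.212 / 0.59 ≈ 0.3593

PN ≈ 0.359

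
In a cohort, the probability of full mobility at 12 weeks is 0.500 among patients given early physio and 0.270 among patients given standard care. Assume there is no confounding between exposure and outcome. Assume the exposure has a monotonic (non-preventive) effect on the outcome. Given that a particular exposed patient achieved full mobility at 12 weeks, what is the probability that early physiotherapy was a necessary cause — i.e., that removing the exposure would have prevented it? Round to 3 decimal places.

Let p₁ = 0.5, p₀ = 0.27.
Under exogeneity and monotonicity, PN = (p₁ − p₀) / p₁.
PN = (0.5 − 0.27) / 0.5 = 0.23 / 0.5 ≈ 0.4600

PN ≈ 0.460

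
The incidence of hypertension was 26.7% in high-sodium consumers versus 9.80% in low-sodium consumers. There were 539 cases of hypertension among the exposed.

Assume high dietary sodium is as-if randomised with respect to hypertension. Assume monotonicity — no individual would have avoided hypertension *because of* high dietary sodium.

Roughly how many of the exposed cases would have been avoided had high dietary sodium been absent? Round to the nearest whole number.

about 341 cases

p₁ = 0.267, p₀ = 0.098.
PN = (p₁ − p₀)/p₁ = (0.267 − 0.098) / 0.267 ≈ 0.63296.
Attributable cases ≈ PN × (exposed cases) = 0.63296 × 539 ≈ 341.16.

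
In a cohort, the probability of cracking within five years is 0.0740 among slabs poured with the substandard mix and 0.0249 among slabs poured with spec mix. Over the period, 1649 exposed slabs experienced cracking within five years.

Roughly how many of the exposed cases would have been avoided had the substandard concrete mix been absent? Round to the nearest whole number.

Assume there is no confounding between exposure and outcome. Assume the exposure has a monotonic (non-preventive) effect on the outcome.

Let p₁ = 0.074, p₀ = 0.0249.
PN = (p₁ − p₀)/p₁ = (0.074 − 0.0249) / 0.074 ≈ 0.66351.
Attributable cases ≈ PN × (exposed cases) = 0.66351 × 1649 ≈ 1094.13.

about 1094 cases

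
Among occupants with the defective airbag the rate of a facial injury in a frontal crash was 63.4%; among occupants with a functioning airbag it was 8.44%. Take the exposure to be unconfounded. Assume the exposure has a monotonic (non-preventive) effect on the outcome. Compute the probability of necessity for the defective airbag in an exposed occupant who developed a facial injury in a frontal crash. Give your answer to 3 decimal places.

p₁ = 0.634, p₀ = 0.0844.
Under exogeneity and monotonicity, PN = (p₁ − p₀) / p₁.
PN = (0.634 − 0.0844) / 0.634 = 0.5496 / 0.634 ≈ 0.8669

PN ≈ 0.867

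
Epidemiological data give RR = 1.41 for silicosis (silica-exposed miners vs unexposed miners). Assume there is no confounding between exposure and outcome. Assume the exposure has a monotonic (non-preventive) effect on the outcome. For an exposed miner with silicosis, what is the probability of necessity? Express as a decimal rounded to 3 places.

PN ≈ 0.291

Under exogeneity and monotonicity, PN = (RR − 1) / RR = 1 − 1/RR.
PN = (1.41 − 1) / 1.41 = 0.41 / 1.41 ≈ 0.2908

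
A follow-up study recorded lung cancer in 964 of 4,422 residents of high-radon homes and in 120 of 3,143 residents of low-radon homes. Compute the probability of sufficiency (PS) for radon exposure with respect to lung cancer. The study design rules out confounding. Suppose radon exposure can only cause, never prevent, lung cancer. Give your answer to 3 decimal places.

p₁ = P(outcome | exposed) = 964/4422 = 0.218
p₀ = P(outcome | unexposed) = 120/3143 = 0.03818
Under exogeneity and monotonicity, PS = (p₁ − p₀) / (1 − p₀).
PS = (0.218 − 0.03818) / (1 − 0.03818) = 0.17982 / 0.96182 ≈ 0.1870

PS ≈ 0.187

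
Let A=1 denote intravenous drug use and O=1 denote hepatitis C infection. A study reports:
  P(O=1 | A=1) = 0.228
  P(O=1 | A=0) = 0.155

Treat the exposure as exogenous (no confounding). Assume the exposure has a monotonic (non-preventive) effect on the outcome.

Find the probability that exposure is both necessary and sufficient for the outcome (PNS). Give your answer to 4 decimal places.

PNS ≈ 0.0730

Let p₁ = 0.228, p₀ = 0.155.
Under exogeneity and monotonicity, PNS = p₁ − p₀.
PNS = 0.228 − 0.155 = 0.073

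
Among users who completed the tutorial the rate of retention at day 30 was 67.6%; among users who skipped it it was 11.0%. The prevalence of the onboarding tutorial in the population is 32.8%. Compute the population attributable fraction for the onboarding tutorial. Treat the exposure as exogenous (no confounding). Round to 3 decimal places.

p₁ = 0.676, p₀ = 0.11.
Overall risk P(Y=1) = π·p₁ + (1−π)·p₀ = 0.328×0.676 + 0.672×0.11 = 0.29565.
Under exogeneity, PAF = [P(Y=1) − p₀] / P(Y=1).
PAF = (0.29565 − 0.11) / 0.29565 ≈ 0.6279

PAF ≈ 0.628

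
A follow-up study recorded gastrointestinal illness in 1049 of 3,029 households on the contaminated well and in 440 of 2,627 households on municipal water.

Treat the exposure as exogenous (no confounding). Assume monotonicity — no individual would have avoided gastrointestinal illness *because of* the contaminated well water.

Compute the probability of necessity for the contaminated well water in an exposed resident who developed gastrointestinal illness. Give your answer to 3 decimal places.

PN ≈ 0.516

p₁ = P(outcome | exposed) = 1049/3029 = 0.34632
p₀ = P(outcome | unexposed) = 440/2627 = 0.16749
Under exogeneity and monotonicity, PN = (p₁ − p₀) / p₁.
PN = (0.34632 − 0.16749) / 0.34632 = 0.17883 / 0.34632 ≈ 0.5164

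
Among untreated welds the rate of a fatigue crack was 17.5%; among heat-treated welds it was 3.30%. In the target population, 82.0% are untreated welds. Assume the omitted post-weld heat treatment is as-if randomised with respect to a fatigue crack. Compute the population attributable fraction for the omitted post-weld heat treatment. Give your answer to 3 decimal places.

p₁ = 0.175, p₀ = 0.033.
Overall risk P(Y=1) = π·p₁ + (1−π)·p₀ = 0.82×0.175 + 0.18×0.033 = 0.14944.
Under exogeneity, PAF = [P(Y=1) − p₀] / P(Y=1).
PAF = (0.14944 − 0.033) / 0.14944 ≈ 0.7792

PAF ≈ 0.779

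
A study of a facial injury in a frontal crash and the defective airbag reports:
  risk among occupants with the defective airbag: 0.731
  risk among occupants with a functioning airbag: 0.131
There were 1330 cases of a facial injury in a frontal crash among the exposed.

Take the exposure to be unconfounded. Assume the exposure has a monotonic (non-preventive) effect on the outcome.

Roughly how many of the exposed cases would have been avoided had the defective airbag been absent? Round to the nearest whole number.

about 1092 cases

Let p₁ = 0.731, p₀ = 0.131.
PN = (p₁ − p₀)/p₁ = (0.731 − 0.131) / 0.731 ≈ 0.82079.
Attributable cases ≈ PN × (exposed cases) = 0.82079 × 1330 ≈ 1091.66.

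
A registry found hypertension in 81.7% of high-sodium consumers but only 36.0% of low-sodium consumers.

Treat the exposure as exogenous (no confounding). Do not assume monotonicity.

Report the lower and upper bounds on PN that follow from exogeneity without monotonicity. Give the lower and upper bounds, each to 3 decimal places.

0.559 ≤ PN ≤ 0.783

p₁ = 0.817, p₀ = 0.36.
Under exogeneity alone the bounds on PN are max{0,(p₁−p₀)/p₁} ≤ PN ≤ min{1,(1−p₀)/p₁}.
  lower = (p₁ − p₀)/p₁ = 0.457 / 0.817 ≈ 0.5594
  upper = min{1, (1 − p₀)/p₁} = 0.64 / 0.817 ≈ 0.7834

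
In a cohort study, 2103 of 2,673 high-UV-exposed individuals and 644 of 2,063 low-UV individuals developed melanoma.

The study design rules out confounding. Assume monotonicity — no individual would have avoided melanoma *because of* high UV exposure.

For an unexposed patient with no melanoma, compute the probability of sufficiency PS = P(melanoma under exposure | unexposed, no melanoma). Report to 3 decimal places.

p₁ = P(outcome | exposed) = 2103/2673 = 0.78676
p₀ = P(outcome | unexposed) = 644/2063 = 0.31217
Under exogeneity and monotonicity, PS = (p₁ − p₀) / (1 − p₀).
PS = (0.78676 − 0.31217) / (1 − 0.31217) = 0.47459 / 0.68783 ≈ 0.6900

PS ≈ 0.690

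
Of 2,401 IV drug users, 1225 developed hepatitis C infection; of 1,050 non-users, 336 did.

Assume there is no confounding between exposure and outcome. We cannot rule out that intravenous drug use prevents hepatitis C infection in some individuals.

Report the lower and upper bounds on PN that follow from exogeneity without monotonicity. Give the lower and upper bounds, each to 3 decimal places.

0.373 ≤ PN ≤ 1.000

p₁ = P(outcome | exposed) = 1225/2401 = 0.5102
p₀ = P(outcome | unexposed) = 336/1050 = 0.32
Under exogeneity alone the bounds on PN are max{0,(p₁−p₀)/p₁} ≤ PN ≤ min{1,(1−p₀)/p₁}.
  lower = (p₁ − p₀)/p₁ = 0.1902 / 0.5102 ≈ 0.3728
  upper = min{1, (1 − p₀)/p₁} = 0.68 / 0.5102 ≈ 1.3328 → capped at 1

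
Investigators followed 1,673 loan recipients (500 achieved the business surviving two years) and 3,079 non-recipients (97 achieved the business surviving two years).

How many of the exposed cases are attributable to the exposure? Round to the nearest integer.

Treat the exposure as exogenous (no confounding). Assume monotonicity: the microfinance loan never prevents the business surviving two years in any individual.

p₁ = P(outcome | exposed) = 500/1673 = 0.29886
p₀ = P(outcome | unexposed) = 97/3079 = 0.031504
PN = (p₁ − p₀)/p₁ = (0.29886 − 0.031504) / 0.29886 ≈ 0.89459.
Attributable cases ≈ PN × (exposed cases) = 0.89459 × 500 ≈ 447.29.

about 447 cases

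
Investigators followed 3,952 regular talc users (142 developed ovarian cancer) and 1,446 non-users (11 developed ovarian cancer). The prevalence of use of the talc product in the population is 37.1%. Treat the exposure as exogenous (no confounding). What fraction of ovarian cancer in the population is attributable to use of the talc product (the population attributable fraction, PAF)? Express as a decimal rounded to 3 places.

PAF ≈ 0.580

p₁ = P(outcome | exposed) = 142/3952 = 0.035931
p₀ = P(outcome | unexposed) = 11/1446 = 0.0076072
Overall risk P(Y=1) = π·p₁ + (1−π)·p₀ = 0.371×0.035931 + 0.629×0.0076072 = 0.018115.
Under exogeneity, PAF = [P(Y=1) − p₀] / P(Y=1).
PAF = (0.018115 − 0.0076072) / 0.018115 ≈ 0.5801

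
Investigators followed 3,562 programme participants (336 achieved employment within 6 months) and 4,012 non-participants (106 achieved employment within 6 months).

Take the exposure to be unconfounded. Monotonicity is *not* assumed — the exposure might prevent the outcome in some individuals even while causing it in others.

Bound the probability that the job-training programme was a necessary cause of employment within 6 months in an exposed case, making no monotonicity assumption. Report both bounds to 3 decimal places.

p₁ = P(outcome | exposed) = 336/3562 = 0.094329
p₀ = P(outcome | unexposed) = 106/4012 = 0.026421
Under exogeneity alone the bounds on PN are max{0,(p₁−p₀)/p₁} ≤ PN ≤ min{1,(1−p₀)/p₁}.
  lower = (p₁ − p₀)/p₁ = 0.067908 / 0.094329 ≈ 0.7199
  upper = min{1, (1 − p₀)/p₁} = 0.97358 / 0.094329 ≈ 10.3211 → capped at 1

0.720 ≤ PN ≤ 1.000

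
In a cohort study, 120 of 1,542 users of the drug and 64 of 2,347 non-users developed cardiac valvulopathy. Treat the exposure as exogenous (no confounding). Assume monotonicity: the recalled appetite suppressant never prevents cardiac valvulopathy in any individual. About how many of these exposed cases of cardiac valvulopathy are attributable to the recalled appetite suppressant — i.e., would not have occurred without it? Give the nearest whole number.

p₁ = P(outcome | exposed) = 120/1542 = 0.077821
p₀ = P(outcome | unexposed) = 64/2347 = 0.027269
PN = (p₁ − p₀)/p₁ = (0.077821 − 0.027269) / 0.077821 ≈ 0.64960.
Attributable cases ≈ PN × (exposed cases) = 0.64960 × 120 ≈ 77.95.

about 78 cases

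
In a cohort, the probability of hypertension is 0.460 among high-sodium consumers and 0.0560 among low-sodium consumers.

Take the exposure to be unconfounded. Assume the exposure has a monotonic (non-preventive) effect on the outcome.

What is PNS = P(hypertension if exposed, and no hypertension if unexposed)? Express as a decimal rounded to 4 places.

PNS ≈ 0.4040

Let p₁ = 0.46, p₀ = 0.056.
Under exogeneity and monotonicity, PNS = p₁ − p₀.
PNS = 0.46 − 0.056 = 0.404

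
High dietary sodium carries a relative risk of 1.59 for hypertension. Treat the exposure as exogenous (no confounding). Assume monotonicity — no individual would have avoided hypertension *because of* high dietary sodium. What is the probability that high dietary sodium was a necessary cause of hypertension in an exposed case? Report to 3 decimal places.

PN ≈ 0.371

Under exogeneity and monotonicity, PN = (RR − 1) / RR = 1 − 1/RR.
PN = (1.59 − 1) / 1.59 = 0.59 / 1.59 ≈ 0.3711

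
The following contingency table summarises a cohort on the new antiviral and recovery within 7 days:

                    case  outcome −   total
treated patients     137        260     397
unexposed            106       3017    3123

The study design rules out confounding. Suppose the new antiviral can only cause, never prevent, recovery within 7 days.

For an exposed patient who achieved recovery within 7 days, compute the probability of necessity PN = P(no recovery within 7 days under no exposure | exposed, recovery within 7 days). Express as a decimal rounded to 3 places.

p₁ = P(outcome | exposed) = 137/397 = 0.34509
p₀ = P(outcome | unexposed) = 106/3123 = 0.033942
Under exogeneity and monotonicity, PN = (p₁ − p₀)/p₁.
PN = (0.34509 − 0.033942) / 0.34509 ≈ 0.9016

PN ≈ 0.902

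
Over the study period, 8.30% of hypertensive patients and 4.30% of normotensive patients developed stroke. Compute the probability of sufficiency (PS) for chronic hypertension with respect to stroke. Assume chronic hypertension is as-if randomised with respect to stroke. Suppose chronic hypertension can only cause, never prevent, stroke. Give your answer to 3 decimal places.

p₁ = 0.083, p₀ = 0.043.
Under exogeneity and monotonicity, PS = (p₁ − p₀) / (1 − p₀).
PS = (0.083 − 0.043) / (1 − 0.043) = 0.04 / 0.957 ≈ 0.0418

PS ≈ 0.042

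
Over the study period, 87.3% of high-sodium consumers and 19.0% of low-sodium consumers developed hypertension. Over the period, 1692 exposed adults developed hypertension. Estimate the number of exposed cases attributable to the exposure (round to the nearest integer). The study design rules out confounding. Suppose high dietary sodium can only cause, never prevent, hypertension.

p₁ = 0.873, p₀ = 0.19.
PN = (p₁ − p₀)/p₁ = (0.873 − 0.19) / 0.873 ≈ 0.78236.
Attributable cases ≈ PN × (exposed cases) = 0.78236 × 1692 ≈ 1323.75.

about 1324 cases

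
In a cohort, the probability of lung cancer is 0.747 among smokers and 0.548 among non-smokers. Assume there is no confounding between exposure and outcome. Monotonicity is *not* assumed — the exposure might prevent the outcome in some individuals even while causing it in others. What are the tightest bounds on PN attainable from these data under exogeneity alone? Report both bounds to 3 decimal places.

0.266 ≤ PN ≤ 0.605

Let p₁ = 0.747, p₀ = 0.548.
Under exogeneity alone the bounds on PN are max{0,(p₁−p₀)/p₁} ≤ PN ≤ min{1,(1−p₀)/p₁}.
  lower = (p₁ − p₀)/p₁ = 0.199 / 0.747 ≈ 0.2664
  upper = min{1, (1 − p₀)/p₁} = 0.452 / 0.747 ≈ 0.6051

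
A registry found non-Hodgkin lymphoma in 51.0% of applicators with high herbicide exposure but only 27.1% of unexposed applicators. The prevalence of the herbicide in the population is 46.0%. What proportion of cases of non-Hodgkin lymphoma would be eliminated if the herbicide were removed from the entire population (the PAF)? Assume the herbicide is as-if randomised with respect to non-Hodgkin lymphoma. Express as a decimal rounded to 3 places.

PAF ≈ 0.289

p₁ = 0.51, p₀ = 0.271.
Overall risk P(Y=1) = π·p₁ + (1−π)·p₀ = 0.46×0.51 + 0.54×0.271 = 0.38094.
Under exogeneity, PAF = [P(Y=1) − p₀] / P(Y=1).
PAF = (0.38094 − 0.271) / 0.38094 ≈ 0.2886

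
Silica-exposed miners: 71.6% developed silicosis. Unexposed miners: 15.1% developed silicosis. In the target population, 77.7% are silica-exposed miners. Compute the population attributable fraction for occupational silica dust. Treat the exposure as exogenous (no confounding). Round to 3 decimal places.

p₁ = 0.716, p₀ = 0.151.
Overall risk P(Y=1) = π·p₁ + (1−π)·p₀ = 0.777×0.716 + 0.223×0.151 = 0.59001.
Under exogeneity, PAF = [P(Y=1) − p₀] / P(Y=1).
PAF = (0.59001 − 0.151) / 0.59001 ≈ 0.7441

PAF ≈ 0.744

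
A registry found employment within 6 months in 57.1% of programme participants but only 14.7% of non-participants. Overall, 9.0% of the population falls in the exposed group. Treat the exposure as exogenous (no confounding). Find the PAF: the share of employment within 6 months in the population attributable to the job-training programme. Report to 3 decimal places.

p₁ = 0.571, p₀ = 0.147.
Overall risk P(Y=1) = π·p₁ + (1−π)·p₀ = 0.09×0.571 + 0.91×0.147 = 0.18516.
Under exogeneity, PAF = [P(Y=1) − p₀] / P(Y=1).
PAF = (0.18516 − 0.147) / 0.18516 ≈ 0.2061

PAF ≈ 0.206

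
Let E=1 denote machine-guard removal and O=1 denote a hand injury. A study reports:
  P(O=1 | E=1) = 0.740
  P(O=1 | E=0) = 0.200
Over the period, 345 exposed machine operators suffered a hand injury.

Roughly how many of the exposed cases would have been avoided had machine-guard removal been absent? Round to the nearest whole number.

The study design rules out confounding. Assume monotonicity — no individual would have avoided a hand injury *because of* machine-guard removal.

Let p₁ = 0.74, p₀ = 0.2.
PN = (p₁ − p₀)/p₁ = (0.74 − 0.2) / 0.74 ≈ 0.72973.
Attributable cases ≈ PN × (exposed cases) = 0.72973 × 345 ≈ 251.76.

about 252 cases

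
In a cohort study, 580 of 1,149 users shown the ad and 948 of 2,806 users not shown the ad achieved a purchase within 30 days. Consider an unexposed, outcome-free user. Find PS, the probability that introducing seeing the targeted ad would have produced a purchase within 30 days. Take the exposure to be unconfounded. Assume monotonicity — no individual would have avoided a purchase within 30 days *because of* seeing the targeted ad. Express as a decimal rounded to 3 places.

p₁ = P(outcome | exposed) = 580/1149 = 0.50479
p₀ = P(outcome | unexposed) = 948/2806 = 0.33785
Under exogeneity and monotonicity, PS = (p₁ − p₀) / (1 − p₀).
PS = (0.50479 − 0.33785) / (1 − 0.33785) = 0.16694 / 0.66215 ≈ 0.2521

PS ≈ 0.252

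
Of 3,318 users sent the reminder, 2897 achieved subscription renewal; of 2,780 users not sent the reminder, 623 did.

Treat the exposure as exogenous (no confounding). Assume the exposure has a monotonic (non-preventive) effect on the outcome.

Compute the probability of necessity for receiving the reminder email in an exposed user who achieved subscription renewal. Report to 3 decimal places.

p₁ = P(outcome | exposed) = 2897/3318 = 0.87312
p₀ = P(outcome | unexposed) = 623/2780 = 0.2241
Under exogeneity and monotonicity, PN = (p₁ − p₀) / p₁.
PN = (0.87312 − 0.2241) / 0.87312 = 0.64902 / 0.87312 ≈ 0.7433

PN ≈ 0.743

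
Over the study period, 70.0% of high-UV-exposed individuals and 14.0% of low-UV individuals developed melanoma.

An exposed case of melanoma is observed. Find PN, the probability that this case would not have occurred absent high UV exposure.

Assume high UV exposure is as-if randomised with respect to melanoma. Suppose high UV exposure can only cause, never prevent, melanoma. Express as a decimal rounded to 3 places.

p₁ = 0.7, p₀ = 0.14.
Under exogeneity and monotonicity, PN = (p₁ − p₀) / p₁.
PN = (0.7 − 0.14) / 0.7 = 0.56 / 0.7 ≈ 0.8000

PN ≈ 0.800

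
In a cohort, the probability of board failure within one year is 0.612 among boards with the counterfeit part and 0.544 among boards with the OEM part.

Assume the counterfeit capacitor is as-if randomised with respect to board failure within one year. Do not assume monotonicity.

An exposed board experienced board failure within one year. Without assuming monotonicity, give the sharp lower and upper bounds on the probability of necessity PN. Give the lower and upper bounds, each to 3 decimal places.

0.111 ≤ PN ≤ 0.745

Let p₁ = 0.612, p₀ = 0.544.
Under exogeneity alone the bounds on PN are max{0,(p₁−p₀)/p₁} ≤ PN ≤ min{1,(1−p₀)/p₁}.
  lower = (p₁ − p₀)/p₁ = 0.068 / 0.612 ≈ 0.1111
  upper = min{1, (1 − p₀)/p₁} = 0.456 / 0.612 ≈ 0.7451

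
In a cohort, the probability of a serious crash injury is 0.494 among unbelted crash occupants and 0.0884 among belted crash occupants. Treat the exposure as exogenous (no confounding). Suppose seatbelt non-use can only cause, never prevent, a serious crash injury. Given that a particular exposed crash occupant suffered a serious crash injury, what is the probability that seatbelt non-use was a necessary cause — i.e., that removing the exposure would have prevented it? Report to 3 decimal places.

Let p₁ = 0.494, p₀ = 0.0884.
Under exogeneity and monotonicity, PN = (p₁ − p₀) / p₁.
PN = (0.494 − 0.0884) / 0.494 = 0.4056 / 0.494 ≈ 0.8211

PN ≈ 0.821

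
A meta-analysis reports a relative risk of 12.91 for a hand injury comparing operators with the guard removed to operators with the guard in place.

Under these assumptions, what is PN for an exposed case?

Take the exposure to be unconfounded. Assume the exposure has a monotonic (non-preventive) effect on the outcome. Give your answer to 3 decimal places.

PN ≈ 0.923

Under exogeneity and monotonicity, PN = (RR − 1) / RR = 1 − 1/RR.
PN = (12.91 − 1) / 12.91 = 11.91 / 12.91 ≈ 0.9225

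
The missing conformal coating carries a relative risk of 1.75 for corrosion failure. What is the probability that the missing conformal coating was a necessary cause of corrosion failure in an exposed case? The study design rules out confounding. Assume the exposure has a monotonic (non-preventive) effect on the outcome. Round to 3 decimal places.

Under exogeneity and monotonicity, PN = (RR − 1) / RR = 1 − 1/RR.
PN = (1.75 − 1) / 1.75 = 0.75 / 1.75 ≈ 0.4286

PN ≈ 0.429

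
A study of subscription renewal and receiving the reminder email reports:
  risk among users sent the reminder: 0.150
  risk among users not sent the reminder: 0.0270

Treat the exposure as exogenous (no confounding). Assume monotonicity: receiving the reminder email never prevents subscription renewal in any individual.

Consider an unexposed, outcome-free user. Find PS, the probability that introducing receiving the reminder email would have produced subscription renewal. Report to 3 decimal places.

PS ≈ 0.126

Let p₁ = 0.15, p₀ = 0.027.
Under exogeneity and monotonicity, PS = (p₁ − p₀) / (1 − p₀).
PS = (0.15 − 0.027) / (1 − 0.027) = 0.123 / 0.973 ≈ 0.1264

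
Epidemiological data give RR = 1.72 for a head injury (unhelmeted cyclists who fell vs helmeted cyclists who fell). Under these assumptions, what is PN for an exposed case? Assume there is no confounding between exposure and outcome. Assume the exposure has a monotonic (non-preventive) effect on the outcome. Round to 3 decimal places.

PN ≈ 0.419

Under exogeneity and monotonicity, PN = (RR − 1) / RR = 1 − 1/RR.
PN = (1.72 − 1) / 1.72 = 0.72 / 1.72 ≈ 0.4186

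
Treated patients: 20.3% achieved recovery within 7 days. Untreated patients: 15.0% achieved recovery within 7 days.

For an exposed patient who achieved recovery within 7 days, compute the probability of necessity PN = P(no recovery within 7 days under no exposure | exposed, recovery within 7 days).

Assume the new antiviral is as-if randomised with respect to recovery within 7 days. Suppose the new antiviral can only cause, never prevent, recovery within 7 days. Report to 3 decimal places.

PN ≈ 0.261

p₁ = 0.203, p₀ = 0.15.
Under exogeneity and monotonicity, PN = (p₁ − p₀) / p₁.
PN = (0.203 − 0.15) / 0.203 = 0.053 / 0.203 ≈ 0.2611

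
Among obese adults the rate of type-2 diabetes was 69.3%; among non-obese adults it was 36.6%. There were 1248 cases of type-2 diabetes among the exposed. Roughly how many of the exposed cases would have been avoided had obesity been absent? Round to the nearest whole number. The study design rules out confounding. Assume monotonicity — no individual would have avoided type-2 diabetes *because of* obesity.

about 589 cases

p₁ = 0.693, p₀ = 0.366.
PN = (p₁ − p₀)/p₁ = (0.693 − 0.366) / 0.693 ≈ 0.47186.
Attributable cases ≈ PN × (exposed cases) = 0.47186 × 1248 ≈ 588.88.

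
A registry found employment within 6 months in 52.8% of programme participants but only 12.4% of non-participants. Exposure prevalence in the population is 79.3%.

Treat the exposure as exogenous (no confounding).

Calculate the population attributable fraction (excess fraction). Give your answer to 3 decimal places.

PAF ≈ 0.721

p₁ = 0.528, p₀ = 0.124.
Overall risk P(Y=1) = π·p₁ + (1−π)·p₀ = 0.793×0.528 + 0.207×0.124 = 0.44437.
Under exogeneity, PAF = [P(Y=1) − p₀] / P(Y=1).
PAF = (0.44437 − 0.124) / 0.44437 ≈ 0.7210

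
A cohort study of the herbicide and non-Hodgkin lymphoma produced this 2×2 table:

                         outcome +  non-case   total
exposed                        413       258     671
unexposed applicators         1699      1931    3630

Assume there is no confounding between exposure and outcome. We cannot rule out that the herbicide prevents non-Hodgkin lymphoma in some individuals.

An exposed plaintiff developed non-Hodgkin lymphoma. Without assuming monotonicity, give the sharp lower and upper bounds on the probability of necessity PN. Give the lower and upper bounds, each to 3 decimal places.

p₁ = P(outcome | exposed) = 413/671 = 0.6155
p₀ = P(outcome | unexposed) = 1699/3630 = 0.46804
Under exogeneity alone the bounds on PN are max{0,(p₁−p₀)/p₁} ≤ PN ≤ min{1,(1−p₀)/p₁}.
  lower = (p₁ − p₀)/p₁ = 0.14746 / 0.6155 ≈ 0.2396
  upper = min{1, (1 − p₀)/p₁} = 0.53196 / 0.6155 ≈ 0.8643

0.240 ≤ PN ≤ 0.864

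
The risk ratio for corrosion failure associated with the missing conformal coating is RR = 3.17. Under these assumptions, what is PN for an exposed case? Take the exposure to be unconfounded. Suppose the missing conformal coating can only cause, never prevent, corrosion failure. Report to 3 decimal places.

PN ≈ 0.685

Under exogeneity and monotonicity, PN = (RR − 1) / RR = 1 − 1/RR.
PN = (3.17 − 1) / 3.17 = 2.17 / 3.17 ≈ 0.6845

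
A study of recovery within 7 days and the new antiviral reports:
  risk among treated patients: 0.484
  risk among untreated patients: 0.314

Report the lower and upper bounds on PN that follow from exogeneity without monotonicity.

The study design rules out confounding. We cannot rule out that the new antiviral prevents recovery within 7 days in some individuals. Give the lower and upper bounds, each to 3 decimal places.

0.351 ≤ PN ≤ 1.000

Let p₁ = 0.484, p₀ = 0.314.
Under exogeneity alone the bounds on PN are max{0,(p₁−p₀)/p₁} ≤ PN ≤ min{1,(1−p₀)/p₁}.
  lower = (p₁ − p₀)/p₁ = 0.17 / 0.484 ≈ 0.3512
  upper = min{1, (1 − p₀)/p₁} = 0.686 / 0.484 ≈ 1.4174 → capped at 1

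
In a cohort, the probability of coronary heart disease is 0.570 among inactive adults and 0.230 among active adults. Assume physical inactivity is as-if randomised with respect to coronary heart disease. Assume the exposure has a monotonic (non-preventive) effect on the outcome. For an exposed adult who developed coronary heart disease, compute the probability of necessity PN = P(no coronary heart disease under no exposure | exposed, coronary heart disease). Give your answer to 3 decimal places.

Let p₁ = 0.57, p₀ = 0.23.
Under exogeneity and monotonicity, PN = (p₁ − p₀) / p₁.
PN = (0.57 − 0.23) / 0.57 = 0.34 / 0.57 ≈ 0.5965

PN ≈ 0.596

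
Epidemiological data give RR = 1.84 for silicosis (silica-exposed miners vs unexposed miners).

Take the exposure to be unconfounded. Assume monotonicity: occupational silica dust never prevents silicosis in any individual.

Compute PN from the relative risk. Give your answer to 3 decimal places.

PN ≈ 0.457

Under exogeneity and monotonicity, PN = (RR − 1) / RR = 1 − 1/RR.
PN = (1.84 − 1) / 1.84 = 0.84 / 1.84 ≈ 0.4565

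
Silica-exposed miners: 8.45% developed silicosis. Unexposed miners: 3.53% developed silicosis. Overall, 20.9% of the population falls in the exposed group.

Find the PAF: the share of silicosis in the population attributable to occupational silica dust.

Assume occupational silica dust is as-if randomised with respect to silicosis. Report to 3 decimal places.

p₁ = 0.0845, p₀ = 0.0353.
Overall risk P(Y=1) = π·p₁ + (1−π)·p₀ = 0.209×0.0845 + 0.791×0.0353 = 0.045583.
Under exogeneity, PAF = [P(Y=1) − p₀] / P(Y=1).
PAF = (0.045583 − 0.0353) / 0.045583 ≈ 0.2256

PAF ≈ 0.226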